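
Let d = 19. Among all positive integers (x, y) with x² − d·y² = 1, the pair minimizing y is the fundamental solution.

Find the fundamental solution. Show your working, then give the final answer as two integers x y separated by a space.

[4; 2,1,3,1,2,8] for √19; ℓ=6 ⇒ convergent index 5
step 0: (4, 1)  from 4·(1,0) + (0,1)
…
step 3: (48, 11)  from 3·(13,3) + (9,2)
step 4: (61, 14)  from 1·(48,11) + (13,3)
step 5: (170, 39)  from 2·(61,14) + (48,11)
→ (170, 39).  Check: 170²=28900, 19·39²=28899, difference 1.

170 39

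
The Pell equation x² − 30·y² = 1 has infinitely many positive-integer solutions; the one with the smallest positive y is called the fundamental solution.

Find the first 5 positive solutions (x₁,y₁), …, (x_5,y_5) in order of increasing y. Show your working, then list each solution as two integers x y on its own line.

√30 = [5; 2,10, …], period ℓ=2 (even) → k=1
k=0  a_k=5  p_k/q_k = 5/1
k=1  a_k=2  p_k/q_k = 11/2
→ (11, 2).  Check: 11²=121, 30·2²=120, difference 1.
n=2: (11,2)∘(11,2) = (11·11+30·2·2, 11·2+2·11) = (241,44)
n=3: (241,44)∘(11,2) = (11·241+30·2·44, 11·44+2·241) = (5291,966)
n=4: (5291,966)∘(11,2) = (11·5291+30·2·966, 11·966+2·5291) = (116161,21208)
n=5: (116161,21208)∘(11,2) = (11·116161+30·2·21208, 11·21208+2·116161) = (2550251,465610)

11 2
241 44
5291 966
116161 21208
2550251 465610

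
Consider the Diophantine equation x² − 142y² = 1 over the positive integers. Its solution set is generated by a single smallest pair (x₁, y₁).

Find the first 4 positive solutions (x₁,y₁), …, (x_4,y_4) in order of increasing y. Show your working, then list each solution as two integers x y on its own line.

143 12
40897 3432
11696399 981540
3345129217 280717008

√142 → a₀=11, period (1,10,1,22); ℓ=4 even so k=3
k=0  a_k=11  p_k/q_k = 11/1
…
k=2  a_k=10  p_k/q_k = 131/11
k=3  a_k=1  p_k/q_k = 143/12
→ (143, 12).  Check: 143²=20449, 142·12²=20448, difference 1.
(x_2, y_2) = (143·143 + 142·12·12, 143·12 + 12·143) = (40897, 3432)
(x_3, y_3) = (143·40897 + 142·12·3432, 143·3432 + 12·40897) = (11696399, 981540)
(x_4, y_4) = (143·11696399 + 142·12·981540, 143·981540 + 12·11696399) = (3345129217, 280717008)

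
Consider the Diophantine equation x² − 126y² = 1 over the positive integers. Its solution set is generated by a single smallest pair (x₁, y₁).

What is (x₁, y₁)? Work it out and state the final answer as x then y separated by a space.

d=126: √d = [11; 4,2,4,22] (ℓ=4, even), read p_3/q_3
a_0=11:  p_0=11·1+0=11,  q_0=11·0+1=1
…
a_2=2:  p_2=2·45+11=101,  q_2=2·4+1=9
a_3=4:  p_3=4·101+45=449,  q_3=4·9+4=40
fundamental: x₁=449, y₁=40  (since 201601 − 126·1600 = 1)

449 40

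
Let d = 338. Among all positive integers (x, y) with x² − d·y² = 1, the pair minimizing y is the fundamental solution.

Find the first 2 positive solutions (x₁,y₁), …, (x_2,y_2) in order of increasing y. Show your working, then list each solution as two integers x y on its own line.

√338 → a₀=18, period (2,1,1,2,36); ℓ=5 odd so k=9
i=0: a=18 ⇒ p=18, q=1
i=1: a=2 ⇒ p=37, q=2
i=2: a=1 ⇒ p=55, q=3
…
i=6: a=2 ⇒ p=17631, q=959
…
i=8: a=1 ⇒ p=43958, q=2391
i=9: a=2 ⇒ p=114243, q=6214
→ (114243, 6214).  Check: 114243²=13051463049, 338·6214²=13051463048, difference 1.
n=2: (114243,6214)∘(114243,6214) = (114243·114243+338·6214·6214, 114243·6214+6214·114243) = (26102926097,1419812004)

114243 6214
26102926097 1419812004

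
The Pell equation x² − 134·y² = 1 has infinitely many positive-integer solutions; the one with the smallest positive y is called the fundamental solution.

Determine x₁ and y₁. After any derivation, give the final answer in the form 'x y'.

d=134: √d = [11; 1,1,2,1,3,…,1,1,22] (ℓ=14, even), read p_13/q_13
a_0=11:  p_0=11·1+0=11,  q_0=11·0+1=1
a_1=1:  p_1=1·11+1=12,  q_1=1·1+0=1
…
a_4=1:  p_4=1·58+23=81,  q_4=1·5+2=7
a_5=3:  p_5=3·81+58=301,  q_5=3·7+5=26
a_6=1:  p_6=1·301+81=382,  q_6=1·26+7=33
…
a_10=1:  p_10=1·17630+4503=22133,  q_10=1·1523+389=1912
a_11=2:  p_11=2·22133+17630=61896,  q_11=2·1912+1523=5347
a_12=1:  p_12=1·61896+22133=84029,  q_12=1·5347+1912=7259
a_13=1:  p_13=1·84029+61896=145925,  q_13=1·7259+5347=12606
(x₁, y₁) = (145925, 12606);  145925² − 134·12606² = 1 ✓

145925 12606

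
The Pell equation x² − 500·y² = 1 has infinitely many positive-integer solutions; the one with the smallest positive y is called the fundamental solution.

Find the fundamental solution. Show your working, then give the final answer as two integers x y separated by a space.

d=500: √d = [22; 2,1,3,2,1,…,1,2,44] (ℓ=14, even), read p_13/q_13
a_0=22:  p_0=22·1+0=22,  q_0=22·0+1=1
…
a_4=2:  p_4=2·246+67=559,  q_4=2·11+3=25
a_5=1:  p_5=1·559+246=805,  q_5=1·25+11=36
…
a_7=10:  p_7=10·1364+805=14445,  q_7=10·61+36=646
a_8=1:  p_8=1·14445+1364=15809,  q_8=1·646+61=707
a_9=1:  p_9=1·15809+14445=30254,  q_9=1·707+646=1353
a_10=2:  p_10=2·30254+15809=76317,  q_10=2·1353+707=3413
a_11=3:  p_11=3·76317+30254=259205,  q_11=3·3413+1353=11592
a_12=1:  p_12=1·259205+76317=335522,  q_12=1·11592+3413=15005
a_13=2:  p_13=2·335522+259205=930249,  q_13=2·15005+11592=41602
(x₁, y₁) = (930249, 41602);  930249² − 500·41602² = 1 ✓

930249 41602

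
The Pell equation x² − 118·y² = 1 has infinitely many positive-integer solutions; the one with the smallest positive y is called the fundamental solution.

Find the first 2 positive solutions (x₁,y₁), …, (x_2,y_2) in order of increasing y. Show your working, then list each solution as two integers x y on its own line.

306917 28254
188396089777 17343265836

√118 → a₀=10, period (1,6,3,2,10,2,3,6,1,20); ℓ=10 even so k=9
i=0: a=10 ⇒ p=10, q=1
i=1: a=1 ⇒ p=11, q=1
i=2: a=6 ⇒ p=76, q=7
i=3: a=3 ⇒ p=239, q=22
…
i=5: a=10 ⇒ p=5779, q=532
i=6: a=2 ⇒ p=12112, q=1115
…
i=8: a=6 ⇒ p=264802, q=24377
i=9: a=1 ⇒ p=306917, q=28254
(x₁, y₁) = (306917, 28254);  306917² − 118·28254² = 1 ✓
n=2: (306917,28254)∘(306917,28254) = (306917·306917+118·28254·28254, 306917·28254+28254·306917) = (188396089777,17343265836)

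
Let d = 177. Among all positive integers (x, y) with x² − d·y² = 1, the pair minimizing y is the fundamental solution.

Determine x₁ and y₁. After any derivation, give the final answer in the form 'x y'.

62423 4692

[13; 3,3,2,8,2,3,3,26] for √177; ℓ=8 ⇒ convergent index 7
k=0  a_k=13  p_k/q_k = 13/1
k=1  a_k=3  p_k/q_k = 40/3
…
k=5  a_k=2  p_k/q_k = 5468/411
k=6  a_k=3  p_k/q_k = 18985/1427
k=7  a_k=3  p_k/q_k = 62423/4692
fundamental: x₁=62423, y₁=4692  (since 3896630929 − 177·22014864 = 1)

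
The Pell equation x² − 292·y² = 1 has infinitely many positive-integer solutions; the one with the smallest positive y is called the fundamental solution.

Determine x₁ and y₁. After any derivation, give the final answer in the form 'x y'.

2281249 133500

√292 → a₀=17, period (11,2,1,3,8,3,1,2,11,34); ℓ=10 even so k=9
step 0: (17, 1)  from 17·(1,0) + (0,1)
step 1: (188, 11)  from 11·(17,1) + (1,0)
…
step 3: (581, 34)  from 1·(393,23) + (188,11)
step 4: (2136, 125)  from 3·(581,34) + (393,23)
step 5: (17669, 1034)  from 8·(2136,125) + (581,34)
…
step 7: (72812, 4261)  from 1·(55143,3227) + (17669,1034)
step 8: (200767, 11749)  from 2·(72812,4261) + (55143,3227)
step 9: (2281249, 133500)  from 11·(200767,11749) + (72812,4261)
→ (2281249, 133500).  Check: 2281249²=5204097000001, 292·133500²=5204097000000, difference 1.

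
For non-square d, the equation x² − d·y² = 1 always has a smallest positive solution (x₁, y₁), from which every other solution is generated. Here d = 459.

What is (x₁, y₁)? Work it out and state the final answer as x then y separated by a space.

[21; 2,2,1,4,21,4,1,2,2,42] for √459; ℓ=10 ⇒ convergent index 9
k=0  a_k=21  p_k/q_k = 21/1
k=1  a_k=2  p_k/q_k = 43/2
…
k=4  a_k=4  p_k/q_k = 707/33
…
k=7  a_k=1  p_k/q_k = 75692/3533
k=8  a_k=2  p_k/q_k = 212079/9899
k=9  a_k=2  p_k/q_k = 499850/23331
→ (499850, 23331).  Check: 499850²=249850022500, 459·23331²=249850022499, difference 1.

499850 23331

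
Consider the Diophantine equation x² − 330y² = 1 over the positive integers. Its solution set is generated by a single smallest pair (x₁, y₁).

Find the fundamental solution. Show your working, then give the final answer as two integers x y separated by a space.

109 6

[18; 6,36] for √330; ℓ=2 ⇒ convergent index 1
a_0=18:  p_0=18·1+0=18,  q_0=18·0+1=1
a_1=6:  p_1=6·18+1=109,  q_1=6·1+0=6
→ (109, 6).  Check: 109²=11881, 330·6²=11880, difference 1.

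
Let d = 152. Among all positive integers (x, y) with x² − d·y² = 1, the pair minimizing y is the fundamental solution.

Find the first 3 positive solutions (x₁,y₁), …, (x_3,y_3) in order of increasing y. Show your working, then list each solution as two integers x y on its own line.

d=152: √d = [12; 3,24] (ℓ=2, even), read p_1/q_1
i=0: a=12 ⇒ p=12, q=1
i=1: a=3 ⇒ p=37, q=3
→ (37, 3).  Check: 37²=1369, 152·3²=1368, difference 1.
(37+3√152)^2 = 2737 + 222√152
(37+3√152)^3 = 202501 + 16425√152

37 3
2737 222
202501 16425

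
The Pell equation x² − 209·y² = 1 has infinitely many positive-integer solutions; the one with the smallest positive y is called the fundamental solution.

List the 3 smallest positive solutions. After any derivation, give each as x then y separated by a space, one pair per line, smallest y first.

d=209: √d = [14; 2,5,3,2,3,5,2,28] (ℓ=8, even), read p_7/q_7
i=0: a=14 ⇒ p=14, q=1
…
i=2: a=5 ⇒ p=159, q=11
i=3: a=3 ⇒ p=506, q=35
…
i=5: a=3 ⇒ p=4019, q=278
i=6: a=5 ⇒ p=21266, q=1471
i=7: a=2 ⇒ p=46551, q=3220
(x₁, y₁) = (46551, 3220);  46551² − 209·3220² = 1 ✓
(x_2, y_2) = (46551·46551 + 209·3220·3220, 46551·3220 + 3220·46551) = (4333991201, 299788440)
(x_3, y_3) = (46551·4333991201 + 209·3220·299788440, 46551·299788440 + 3220·4333991201) = (403503248748951, 27910903337660)

46551 3220
4333991201 299788440
403503248748951 27910903337660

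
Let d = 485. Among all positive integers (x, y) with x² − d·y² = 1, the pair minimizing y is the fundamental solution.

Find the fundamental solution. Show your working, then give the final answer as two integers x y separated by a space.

969 44

√485 = [22; 44, …], period ℓ=1 (odd) → k=1
step 0: (22, 1)  from 22·(1,0) + (0,1)
step 1: (969, 44)  from 44·(22,1) + (1,0)
(x₁, y₁) = (969, 44);  969² − 485·44² = 1 ✓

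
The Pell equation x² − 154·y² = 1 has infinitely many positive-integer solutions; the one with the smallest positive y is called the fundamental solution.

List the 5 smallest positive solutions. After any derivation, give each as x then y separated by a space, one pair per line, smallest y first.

d=154: √d = [12; 2,2,3,1,2,1,3,2,2,24] (ℓ=10, even), read p_9/q_9
a_0=12:  p_0=12·1+0=12,  q_0=12·0+1=1
…
a_2=2:  p_2=2·25+12=62,  q_2=2·2+1=5
a_3=3:  p_3=3·62+25=211,  q_3=3·5+2=17
a_4=1:  p_4=1·211+62=273,  q_4=1·17+5=22
…
a_8=2:  p_8=2·3847+1030=8724,  q_8=2·310+83=703
a_9=2:  p_9=2·8724+3847=21295,  q_9=2·703+310=1716
(x₁, y₁) = (21295, 1716);  21295² − 154·1716² = 1 ✓
(21295+1716√154)^2 = 906954049 + 73084440√154
(21295+1716√154)^3 = 38627172925615 + 3112666297884√154
(21295+1716√154)^4 = 1645131293994988801 + 132568457553795120√154
(21295+1716√154)^5 = 70066141772619400108975 + 5646090604103467862916√154

21295 1716
906954049 73084440
38627172925615 3112666297884
1645131293994988801 132568457553795120
70066141772619400108975 5646090604103467862916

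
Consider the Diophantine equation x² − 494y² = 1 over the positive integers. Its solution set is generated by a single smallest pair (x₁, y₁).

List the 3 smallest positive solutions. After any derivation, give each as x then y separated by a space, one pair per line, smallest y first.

73035 3286
10668222449 479986020
1558307253052395 70111557938114

√494 = [22; 4,2,2,1,2,1,2,2,4,44, …], period ℓ=10 (even) → k=9
a_0=22:  p_0=22·1+0=22,  q_0=22·0+1=1
…
a_5=2:  p_5=2·689+489=1867,  q_5=2·31+22=84
a_6=1:  p_6=1·1867+689=2556,  q_6=1·84+31=115
a_7=2:  p_7=2·2556+1867=6979,  q_7=2·115+84=314
a_8=2:  p_8=2·6979+2556=16514,  q_8=2·314+115=743
a_9=4:  p_9=4·16514+6979=73035,  q_9=4·743+314=3286
(x₁, y₁) = (73035, 3286);  73035² − 494·3286² = 1 ✓
n=2: (73035,3286)∘(73035,3286) = (73035·73035+494·3286·3286, 73035·3286+3286·73035) = (10668222449,479986020)
n=3: (10668222449,479986020)∘(73035,3286) = (73035·10668222449+494·3286·479986020, 73035·479986020+3286·10668222449) = (1558307253052395,70111557938114)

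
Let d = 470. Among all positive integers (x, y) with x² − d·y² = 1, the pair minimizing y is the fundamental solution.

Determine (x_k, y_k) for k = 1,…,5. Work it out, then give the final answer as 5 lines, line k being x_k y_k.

1691 78
5718961 263796
19341524411 892157994
65413029839041 3017278071912
221226847574112251 10204433547048390

[21; 1,2,8,2,1,42] for √470; ℓ=6 ⇒ convergent index 5
i=0: a=21 ⇒ p=21, q=1
i=1: a=1 ⇒ p=22, q=1
i=2: a=2 ⇒ p=65, q=3
i=3: a=8 ⇒ p=542, q=25
i=4: a=2 ⇒ p=1149, q=53
i=5: a=1 ⇒ p=1691, q=78
→ (1691, 78).  Check: 1691²=2859481, 470·78²=2859480, difference 1.
n=2: (1691,78)∘(1691,78) = (1691·1691+470·78·78, 1691·78+78·1691) = (5718961,263796)
n=3: (5718961,263796)∘(1691,78) = (1691·5718961+470·78·263796, 1691·263796+78·5718961) = (19341524411,892157994)
n=4: (19341524411,892157994)∘(1691,78) = (1691·19341524411+470·78·892157994, 1691·892157994+78·19341524411) = (65413029839041,3017278071912)
n=5: (65413029839041,3017278071912)∘(1691,78) = (1691·65413029839041+470·78·3017278071912, 1691·3017278071912+78·65413029839041) = (221226847574112251,10204433547048390)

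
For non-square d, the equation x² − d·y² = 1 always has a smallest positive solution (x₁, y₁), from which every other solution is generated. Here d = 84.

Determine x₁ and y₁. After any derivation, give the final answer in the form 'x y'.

55 6

d=84: √d = [9; 6,18] (ℓ=2, even), read p_1/q_1
k=0  a_k=9  p_k/q_k = 9/1
k=1  a_k=6  p_k/q_k = 55/6
→ (55, 6).  Check: 55²=3025, 84·6²=3024, difference 1.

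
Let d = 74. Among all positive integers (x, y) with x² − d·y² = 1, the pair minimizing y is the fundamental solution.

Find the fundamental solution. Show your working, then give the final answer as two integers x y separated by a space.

√74 = [8; 1,1,1,1,16, …], period ℓ=5 (odd) → k=9
k=0  a_k=8  p_k/q_k = 8/1
…
k=2  a_k=1  p_k/q_k = 17/2
k=3  a_k=1  p_k/q_k = 26/3
…
k=8  a_k=1  p_k/q_k = 2228/259
k=9  a_k=1  p_k/q_k = 3699/430
(x₁, y₁) = (3699, 430);  3699² − 74·430² = 1 ✓

3699 430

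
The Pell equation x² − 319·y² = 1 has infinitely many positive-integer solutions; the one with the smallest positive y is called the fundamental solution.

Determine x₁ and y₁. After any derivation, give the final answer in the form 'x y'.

√319 → a₀=17, period (1,6,5,1,4,…,6,1,34); ℓ=14 even so k=13
k=0  a_k=17  p_k/q_k = 17/1
…
k=2  a_k=6  p_k/q_k = 125/7
k=3  a_k=5  p_k/q_k = 643/36
k=4  a_k=1  p_k/q_k = 768/43
…
k=6  a_k=3  p_k/q_k = 11913/667
k=7  a_k=1  p_k/q_k = 15628/875
…
k=9  a_k=4  p_k/q_k = 250816/14043
k=10  a_k=1  p_k/q_k = 309613/17335
…
k=12  a_k=6  p_k/q_k = 11102899/621643
k=13  a_k=1  p_k/q_k = 12901780/722361
→ (12901780, 722361).  Check: 12901780²=166455927168400, 319·722361²=166455927168399, difference 1.

12901780 722361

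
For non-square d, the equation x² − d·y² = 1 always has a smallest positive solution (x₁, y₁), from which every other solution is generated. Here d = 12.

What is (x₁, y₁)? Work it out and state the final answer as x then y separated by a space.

7 2

[3; 2,6] for √12; ℓ=2 ⇒ convergent index 1
k=0  a_k=3  p_k/q_k = 3/1
k=1  a_k=2  p_k/q_k = 7/2
(x₁, y₁) = (7, 2);  7² − 12·2² = 1 ✓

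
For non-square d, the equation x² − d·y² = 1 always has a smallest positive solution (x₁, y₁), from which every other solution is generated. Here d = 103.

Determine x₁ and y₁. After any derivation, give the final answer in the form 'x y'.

√103 = [10; 6,1,2,1,1,9,1,1,2,1,6,20, …], period ℓ=12 (even) → k=11
i=0: a=10 ⇒ p=10, q=1
…
i=3: a=2 ⇒ p=203, q=20
i=4: a=1 ⇒ p=274, q=27
…
i=8: a=1 ⇒ p=9611, q=947
…
i=10: a=1 ⇒ p=33877, q=3338
i=11: a=6 ⇒ p=227528, q=22419
(x₁, y₁) = (227528, 22419);  227528² − 103·22419² = 1 ✓

227528 22419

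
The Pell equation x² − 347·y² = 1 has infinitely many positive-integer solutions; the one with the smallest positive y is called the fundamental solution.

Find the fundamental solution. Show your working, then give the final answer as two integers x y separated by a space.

√347 = [18; 1,1,1,2,4,…,1,1,36, …], period ℓ=14 (even) → k=13
a_0=18:  p_0=18·1+0=18,  q_0=18·0+1=1
a_1=1:  p_1=1·18+1=19,  q_1=1·1+0=1
…
a_3=1:  p_3=1·37+19=56,  q_3=1·2+1=3
a_4=2:  p_4=2·56+37=149,  q_4=2·3+2=8
…
a_9=4:  p_9=4·15070+14269=74549,  q_9=4·809+766=4002
…
a_12=1:  p_12=1·238717+164168=402885,  q_12=1·12815+8813=21628
a_13=1:  p_13=1·402885+238717=641602,  q_13=1·21628+12815=34443
fundamental: x₁=641602, y₁=34443  (since 411653126404 − 347·1186320249 = 1)

641602 34443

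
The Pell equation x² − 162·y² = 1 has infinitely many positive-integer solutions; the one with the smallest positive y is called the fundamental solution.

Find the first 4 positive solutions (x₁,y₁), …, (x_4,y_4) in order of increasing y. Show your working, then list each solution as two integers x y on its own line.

√162 → a₀=12, period (1,2,1,2,12,2,1,2,1,24); ℓ=10 even so k=9
a_0=12:  p_0=12·1+0=12,  q_0=12·0+1=1
a_1=1:  p_1=1·12+1=13,  q_1=1·1+0=1
…
a_7=1:  p_7=1·3602+1731=5333,  q_7=1·283+136=419
a_8=2:  p_8=2·5333+3602=14268,  q_8=2·419+283=1121
a_9=1:  p_9=1·14268+5333=19601,  q_9=1·1121+419=1540
→ (19601, 1540).  Check: 19601²=384199201, 162·1540²=384199200, difference 1.
k=2:  x_2 = 19601·19601+162·1540·1540 = 768398401,  y_2 = 19601·1540+1540·19601 = 60371080
k=3:  x_3 = 19601·768398401+162·1540·60371080 = 30122754096401,  y_3 = 19601·60371080+1540·768398401 = 2366667076620
k=4:  x_4 = 19601·30122754096401+162·1540·2366667076620 = 1180872205318713601,  y_4 = 19601·2366667076620+1540·30122754096401 = 92778082677286160

19601 1540
768398401 60371080
30122754096401 2366667076620
1180872205318713601 92778082677286160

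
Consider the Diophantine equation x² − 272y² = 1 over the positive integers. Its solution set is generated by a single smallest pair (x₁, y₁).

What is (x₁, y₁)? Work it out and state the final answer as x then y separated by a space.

d=272: √d = [16; 2,32] (ℓ=2, even), read p_1/q_1
step 0: (16, 1)  from 16·(1,0) + (0,1)
step 1: (33, 2)  from 2·(16,1) + (1,0)
(x₁, y₁) = (33, 2);  33² − 272·2² = 1 ✓

33 2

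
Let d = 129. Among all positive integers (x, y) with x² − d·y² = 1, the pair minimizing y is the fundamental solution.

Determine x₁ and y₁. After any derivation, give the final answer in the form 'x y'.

16855 1484

√129 = [11; 2,1,3,1,6,1,3,1,2,22, …], period ℓ=10 (even) → k=9
step 0: (11, 1)  from 11·(1,0) + (0,1)
step 1: (23, 2)  from 2·(11,1) + (1,0)
…
step 3: (125, 11)  from 3·(34,3) + (23,2)
step 4: (159, 14)  from 1·(125,11) + (34,3)
step 5: (1079, 95)  from 6·(159,14) + (125,11)
step 6: (1238, 109)  from 1·(1079,95) + (159,14)
…
step 8: (6031, 531)  from 1·(4793,422) + (1238,109)
step 9: (16855, 1484)  from 2·(6031,531) + (4793,422)
fundamental: x₁=16855, y₁=1484  (since 284091025 − 129·2202256 = 1)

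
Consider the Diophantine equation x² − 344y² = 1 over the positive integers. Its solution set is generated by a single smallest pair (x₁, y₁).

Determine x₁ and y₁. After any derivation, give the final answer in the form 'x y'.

10405 561

√344 = [18; 1,1,4,1,3,1,4,1,1,36, …], period ℓ=10 (even) → k=9
k=0  a_k=18  p_k/q_k = 18/1
k=1  a_k=1  p_k/q_k = 19/1
…
k=3  a_k=4  p_k/q_k = 167/9
…
k=8  a_k=1  p_k/q_k = 5694/307
k=9  a_k=1  p_k/q_k = 10405/561
(x₁, y₁) = (10405, 561);  10405² − 344·561² = 1 ✓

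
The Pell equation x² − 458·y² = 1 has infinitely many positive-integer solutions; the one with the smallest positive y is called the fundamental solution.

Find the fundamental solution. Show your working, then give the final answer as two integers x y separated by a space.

[21; 2,2,42] for √458; ℓ=3 ⇒ convergent index 5
k=0  a_k=21  p_k/q_k = 21/1
k=1  a_k=2  p_k/q_k = 43/2
k=2  a_k=2  p_k/q_k = 107/5
k=3  a_k=42  p_k/q_k = 4537/212
k=4  a_k=2  p_k/q_k = 9181/429
k=5  a_k=2  p_k/q_k = 22899/1070
(x₁, y₁) = (22899, 1070);  22899² − 458·1070² = 1 ✓

22899 1070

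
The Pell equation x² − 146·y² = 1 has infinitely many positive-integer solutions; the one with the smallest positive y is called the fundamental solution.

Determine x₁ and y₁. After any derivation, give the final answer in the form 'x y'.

√146 → a₀=12, period (12,24); ℓ=2 even so k=1
k=0  a_k=12  p_k/q_k = 12/1
k=1  a_k=12  p_k/q_k = 145/12
(x₁, y₁) = (145, 12);  145² − 146·12² = 1 ✓

145 12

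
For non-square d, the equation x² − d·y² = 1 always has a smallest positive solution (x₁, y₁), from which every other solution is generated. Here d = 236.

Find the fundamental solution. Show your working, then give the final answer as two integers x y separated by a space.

√236 → a₀=15, period (2,1,3,5,1,6,1,5,3,1,2,30); ℓ=12 even so k=11
k=0  a_k=15  p_k/q_k = 15/1
k=1  a_k=2  p_k/q_k = 31/2
k=2  a_k=1  p_k/q_k = 46/3
…
k=4  a_k=5  p_k/q_k = 891/58
k=5  a_k=1  p_k/q_k = 1060/69
k=6  a_k=6  p_k/q_k = 7251/472
k=7  a_k=1  p_k/q_k = 8311/541
…
k=10  a_k=1  p_k/q_k = 203535/13249
k=11  a_k=2  p_k/q_k = 561799/36570
fundamental: x₁=561799, y₁=36570  (since 315618116401 − 236·1337364900 = 1)

561799 36570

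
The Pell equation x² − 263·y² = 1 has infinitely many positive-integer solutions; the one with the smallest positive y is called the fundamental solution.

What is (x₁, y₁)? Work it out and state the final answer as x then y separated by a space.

√263 = [16; 4,1,1,1,1,15,1,1,1,1,4,32, …], period ℓ=12 (even) → k=11
a_0=16:  p_0=16·1+0=16,  q_0=16·0+1=1
…
a_2=1:  p_2=1·65+16=81,  q_2=1·4+1=5
…
a_4=1:  p_4=1·146+81=227,  q_4=1·9+5=14
…
a_10=1:  p_10=1·18212+12017=30229,  q_10=1·1123+741=1864
a_11=4:  p_11=4·30229+18212=139128,  q_11=4·1864+1123=8579
fundamental: x₁=139128, y₁=8579  (since 19356600384 − 263·73599241 = 1)

139128 8579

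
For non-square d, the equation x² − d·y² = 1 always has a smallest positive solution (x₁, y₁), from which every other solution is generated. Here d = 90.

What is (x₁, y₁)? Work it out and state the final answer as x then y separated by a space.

d=90: √d = [9; 2,18] (ℓ=2, even), read p_1/q_1
k=0  a_k=9  p_k/q_k = 9/1
k=1  a_k=2  p_k/q_k = 19/2
→ (19, 2).  Check: 19²=361, 90·2²=360, difference 1.

19 2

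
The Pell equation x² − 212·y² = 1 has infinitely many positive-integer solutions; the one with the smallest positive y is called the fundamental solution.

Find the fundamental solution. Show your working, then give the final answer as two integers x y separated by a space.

66249 4550

√212 → a₀=14, period (1,1,3,1,1,…,1,1,28); ℓ=14 even so k=13
k=0  a_k=14  p_k/q_k = 14/1
…
k=4  a_k=1  p_k/q_k = 131/9
k=5  a_k=1  p_k/q_k = 233/16
k=6  a_k=1  p_k/q_k = 364/25
…
k=9  a_k=1  p_k/q_k = 5198/357
…
k=11  a_k=3  p_k/q_k = 29135/2001
k=12  a_k=1  p_k/q_k = 37114/2549
k=13  a_k=1  p_k/q_k = 66249/4550
(x₁, y₁) = (66249, 4550);  66249² − 212·4550² = 1 ✓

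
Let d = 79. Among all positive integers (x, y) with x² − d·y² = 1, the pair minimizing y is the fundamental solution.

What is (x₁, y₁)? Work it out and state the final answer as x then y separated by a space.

80 9

d=79: √d = [8; 1,7,1,16] (ℓ=4, even), read p_3/q_3
step 0: (8, 1)  from 8·(1,0) + (0,1)
step 1: (9, 1)  from 1·(8,1) + (1,0)
step 2: (71, 8)  from 7·(9,1) + (8,1)
step 3: (80, 9)  from 1·(71,8) + (9,1)
fundamental: x₁=80, y₁=9  (since 6400 − 79·81 = 1)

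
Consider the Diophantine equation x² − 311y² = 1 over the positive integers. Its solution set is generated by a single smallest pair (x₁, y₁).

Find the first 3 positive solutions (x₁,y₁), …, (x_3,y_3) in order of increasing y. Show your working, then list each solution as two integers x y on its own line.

[17; 1,1,1,2,1,…,1,1,34] for √311; ℓ=16 ⇒ convergent index 15
a_0=17:  p_0=17·1+0=17,  q_0=17·0+1=1
…
a_2=1:  p_2=1·18+17=35,  q_2=1·1+1=2
a_3=1:  p_3=1·35+18=53,  q_3=1·2+1=3
a_4=2:  p_4=2·53+35=141,  q_4=2·3+2=8
a_5=1:  p_5=1·141+53=194,  q_5=1·8+3=11
…
a_7=3:  p_7=3·1305+194=4109,  q_7=3·74+11=233
a_8=17:  p_8=17·4109+1305=71158,  q_8=17·233+74=4035
…
a_10=6:  p_10=6·217583+71158=1376656,  q_10=6·12338+4035=78063
a_11=1:  p_11=1·1376656+217583=1594239,  q_11=1·78063+12338=90401
a_12=2:  p_12=2·1594239+1376656=4565134,  q_12=2·90401+78063=258865
a_13=1:  p_13=1·4565134+1594239=6159373,  q_13=1·258865+90401=349266
a_14=1:  p_14=1·6159373+4565134=10724507,  q_14=1·349266+258865=608131
a_15=1:  p_15=1·10724507+6159373=16883880,  q_15=1·608131+349266=957397
→ (16883880, 957397).  Check: 16883880²=285065403854400, 311·957397²=285065403854399, difference 1.
k=2:  x_2 = 16883880·16883880+311·957397·957397 = 570130807708799,  y_2 = 16883880·957397+957397·16883880 = 32329152120720
k=3:  x_3 = 16883880·570130807708799+311·957397·32329152120720 = 19252040283316857636360,  y_3 = 16883880·32329152120720+957397·570130807708799 = 1091683049815963029803

16883880 957397
570130807708799 32329152120720
19252040283316857636360 1091683049815963029803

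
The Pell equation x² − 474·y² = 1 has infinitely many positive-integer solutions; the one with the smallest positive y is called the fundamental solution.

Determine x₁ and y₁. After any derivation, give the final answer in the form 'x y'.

193549 8890

[21; 1,3,2,1,1,…,3,1,42] for √474; ℓ=14 ⇒ convergent index 13
k=0  a_k=21  p_k/q_k = 21/1
…
k=2  a_k=3  p_k/q_k = 87/4
k=3  a_k=2  p_k/q_k = 196/9
k=4  a_k=1  p_k/q_k = 283/13
k=5  a_k=1  p_k/q_k = 479/22
…
k=8  a_k=1  p_k/q_k = 5813/267
k=9  a_k=1  p_k/q_k = 10864/499
…
k=11  a_k=2  p_k/q_k = 44218/2031
k=12  a_k=3  p_k/q_k = 149331/6859
k=13  a_k=1  p_k/q_k = 193549/8890
fundamental: x₁=193549, y₁=8890  (since 37461215401 − 474·79032100 = 1)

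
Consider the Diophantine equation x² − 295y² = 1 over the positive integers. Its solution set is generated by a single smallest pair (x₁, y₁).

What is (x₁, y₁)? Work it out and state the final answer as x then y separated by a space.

2024999 117900

√295 = [17; 5,1,2,3,2,6,2,3,2,1,5,34, …], period ℓ=12 (even) → k=11
step 0: (17, 1)  from 17·(1,0) + (0,1)
step 1: (86, 5)  from 5·(17,1) + (1,0)
step 2: (103, 6)  from 1·(86,5) + (17,1)
step 3: (292, 17)  from 2·(103,6) + (86,5)
step 4: (979, 57)  from 3·(292,17) + (103,6)
step 5: (2250, 131)  from 2·(979,57) + (292,17)
…
step 7: (31208, 1817)  from 2·(14479,843) + (2250,131)
step 8: (108103, 6294)  from 3·(31208,1817) + (14479,843)
step 9: (247414, 14405)  from 2·(108103,6294) + (31208,1817)
step 10: (355517, 20699)  from 1·(247414,14405) + (108103,6294)
step 11: (2024999, 117900)  from 5·(355517,20699) + (247414,14405)
→ (2024999, 117900).  Check: 2024999²=4100620950001, 295·117900²=4100620950000, difference 1.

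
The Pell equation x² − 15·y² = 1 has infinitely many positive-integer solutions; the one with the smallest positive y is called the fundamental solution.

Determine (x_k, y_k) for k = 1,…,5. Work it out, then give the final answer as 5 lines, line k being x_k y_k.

√15 → a₀=3, period (1,6); ℓ=2 even so k=1
step 0: (3, 1)  from 3·(1,0) + (0,1)
step 1: (4, 1)  from 1·(3,1) + (1,0)
(x₁, y₁) = (4, 1);  4² − 15·1² = 1 ✓
(4+1√15)^2 = 31 + 8√15
(4+1√15)^3 = 244 + 63√15
(4+1√15)^4 = 1921 + 496√15
(4+1√15)^5 = 15124 + 3905√15

4 1
31 8
244 63
1921 496
15124 3905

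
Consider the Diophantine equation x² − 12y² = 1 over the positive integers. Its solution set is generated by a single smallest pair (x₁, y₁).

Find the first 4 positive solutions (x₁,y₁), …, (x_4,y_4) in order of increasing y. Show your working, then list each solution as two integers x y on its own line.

√12 = [3; 2,6, …], period ℓ=2 (even) → k=1
step 0: (3, 1)  from 3·(1,0) + (0,1)
step 1: (7, 2)  from 2·(3,1) + (1,0)
fundamental: x₁=7, y₁=2  (since 49 − 12·4 = 1)
(x_2, y_2) = (7·7 + 12·2·2, 7·2 + 2·7) = (97, 28)
(x_3, y_3) = (7·97 + 12·2·28, 7·28 + 2·97) = (1351, 390)
(x_4, y_4) = (7·1351 + 12·2·390, 7·390 + 2·1351) = (18817, 5432)

7 2
97 28
1351 390
18817 5432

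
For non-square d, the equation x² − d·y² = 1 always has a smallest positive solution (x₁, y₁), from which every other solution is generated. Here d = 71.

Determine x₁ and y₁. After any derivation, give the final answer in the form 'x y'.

√71 → a₀=8, period (2,2,1,7,1,2,2,16); ℓ=8 even so k=7
k=0  a_k=8  p_k/q_k = 8/1
…
k=3  a_k=1  p_k/q_k = 59/7
…
k=6  a_k=2  p_k/q_k = 1483/176
k=7  a_k=2  p_k/q_k = 3480/413
→ (3480, 413).  Check: 3480²=12110400, 71·413²=12110399, difference 1.

3480 413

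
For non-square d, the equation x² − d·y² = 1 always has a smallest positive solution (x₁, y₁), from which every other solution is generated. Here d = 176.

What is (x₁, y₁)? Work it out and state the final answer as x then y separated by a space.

[13; 3,1,3,26] for √176; ℓ=4 ⇒ convergent index 3
i=0: a=13 ⇒ p=13, q=1
…
i=2: a=1 ⇒ p=53, q=4
i=3: a=3 ⇒ p=199, q=15
→ (199, 15).  Check: 199²=39601, 176·15²=39600, difference 1.

199 15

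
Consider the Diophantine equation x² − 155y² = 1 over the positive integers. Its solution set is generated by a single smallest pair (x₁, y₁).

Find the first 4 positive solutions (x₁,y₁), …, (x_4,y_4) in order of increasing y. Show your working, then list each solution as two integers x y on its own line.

249 20
124001 9960
61752249 4960060
30752496001 2470099920

√155 → a₀=12, period (2,4,2,24); ℓ=4 even so k=3
i=0: a=12 ⇒ p=12, q=1
i=1: a=2 ⇒ p=25, q=2
i=2: a=4 ⇒ p=112, q=9
i=3: a=2 ⇒ p=249, q=20
(x₁, y₁) = (249, 20);  249² − 155·20² = 1 ✓
(249+20√155)^2 = 124001 + 9960√155
(249+20√155)^3 = 61752249 + 4960060√155
(249+20√155)^4 = 30752496001 + 2470099920√155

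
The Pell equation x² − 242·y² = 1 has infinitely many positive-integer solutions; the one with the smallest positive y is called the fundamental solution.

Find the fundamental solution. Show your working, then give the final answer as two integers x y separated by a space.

√242 = [15; 1,1,3,1,14,1,3,1,1,30, …], period ℓ=10 (even) → k=9
a_0=15:  p_0=15·1+0=15,  q_0=15·0+1=1
…
a_2=1:  p_2=1·16+15=31,  q_2=1·1+1=2
…
a_4=1:  p_4=1·109+31=140,  q_4=1·7+2=9
…
a_7=3:  p_7=3·2209+2069=8696,  q_7=3·142+133=559
a_8=1:  p_8=1·8696+2209=10905,  q_8=1·559+142=701
a_9=1:  p_9=1·10905+8696=19601,  q_9=1·701+559=1260
fundamental: x₁=19601, y₁=1260  (since 384199201 − 242·1587600 = 1)

19601 1260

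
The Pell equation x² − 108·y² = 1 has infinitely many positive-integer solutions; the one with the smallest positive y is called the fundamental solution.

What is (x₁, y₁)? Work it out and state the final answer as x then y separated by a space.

[10; 2,1,1,4,1,1,2,20] for √108; ℓ=8 ⇒ convergent index 7
a_0=10:  p_0=10·1+0=10,  q_0=10·0+1=1
…
a_2=1:  p_2=1·21+10=31,  q_2=1·2+1=3
a_3=1:  p_3=1·31+21=52,  q_3=1·3+2=5
a_4=4:  p_4=4·52+31=239,  q_4=4·5+3=23
…
a_6=1:  p_6=1·291+239=530,  q_6=1·28+23=51
a_7=2:  p_7=2·530+291=1351,  q_7=2·51+28=130
(x₁, y₁) = (1351, 130);  1351² − 108·130² = 1 ✓

1351 130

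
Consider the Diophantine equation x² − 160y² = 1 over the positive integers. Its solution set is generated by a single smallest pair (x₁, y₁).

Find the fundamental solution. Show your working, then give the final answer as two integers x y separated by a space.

721 57

√160 = [12; 1,1,1,5,1,1,1,24, …], period ℓ=8 (even) → k=7
k=0  a_k=12  p_k/q_k = 12/1
k=1  a_k=1  p_k/q_k = 13/1
k=2  a_k=1  p_k/q_k = 25/2
k=3  a_k=1  p_k/q_k = 38/3
k=4  a_k=5  p_k/q_k = 215/17
k=5  a_k=1  p_k/q_k = 253/20
k=6  a_k=1  p_k/q_k = 468/37
k=7  a_k=1  p_k/q_k = 721/57
(x₁, y₁) = (721, 57);  721² − 160·57² = 1 ✓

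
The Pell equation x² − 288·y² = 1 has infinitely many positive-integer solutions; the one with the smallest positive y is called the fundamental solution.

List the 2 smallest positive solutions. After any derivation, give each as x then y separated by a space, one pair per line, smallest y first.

17 1
577 34

[16; 1,32] for √288; ℓ=2 ⇒ convergent index 1
i=0: a=16 ⇒ p=16, q=1
i=1: a=1 ⇒ p=17, q=1
(x₁, y₁) = (17, 1);  17² − 288·1² = 1 ✓
(x_2, y_2) = (17·17 + 288·1·1, 17·1 + 1·17) = (577, 34)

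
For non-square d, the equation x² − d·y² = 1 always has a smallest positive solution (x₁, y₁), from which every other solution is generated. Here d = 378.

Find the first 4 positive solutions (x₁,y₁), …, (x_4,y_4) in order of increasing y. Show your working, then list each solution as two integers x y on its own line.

8749 450
153090001 7874100
2678768828749 137781001350
46873096812360001 2410891953748200

d=378: √d = [19; 2,3,1,4,1,3,2,38] (ℓ=8, even), read p_7/q_7
a_0=19:  p_0=19·1+0=19,  q_0=19·0+1=1
a_1=2:  p_1=2·19+1=39,  q_1=2·1+0=2
a_2=3:  p_2=3·39+19=136,  q_2=3·2+1=7
a_3=1:  p_3=1·136+39=175,  q_3=1·7+2=9
a_4=4:  p_4=4·175+136=836,  q_4=4·9+7=43
a_5=1:  p_5=1·836+175=1011,  q_5=1·43+9=52
a_6=3:  p_6=3·1011+836=3869,  q_6=3·52+43=199
a_7=2:  p_7=2·3869+1011=8749,  q_7=2·199+52=450
→ (8749, 450).  Check: 8749²=76545001, 378·450²=76545000, difference 1.
n=2: (8749,450)∘(8749,450) = (8749·8749+378·450·450, 8749·450+450·8749) = (153090001,7874100)
n=3: (153090001,7874100)∘(8749,450) = (8749·153090001+378·450·7874100, 8749·7874100+450·153090001) = (2678768828749,137781001350)
n=4: (2678768828749,137781001350)∘(8749,450) = (8749·2678768828749+378·450·137781001350, 8749·137781001350+450·2678768828749) = (46873096812360001,2410891953748200)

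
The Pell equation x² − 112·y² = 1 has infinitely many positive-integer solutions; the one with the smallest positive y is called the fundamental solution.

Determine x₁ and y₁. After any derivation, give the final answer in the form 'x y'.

d=112: √d = [10; 1,1,2,1,1,20] (ℓ=6, even), read p_5/q_5
a_0=10:  p_0=10·1+0=10,  q_0=10·0+1=1
a_1=1:  p_1=1·10+1=11,  q_1=1·1+0=1
a_2=1:  p_2=1·11+10=21,  q_2=1·1+1=2
a_3=2:  p_3=2·21+11=53,  q_3=2·2+1=5
a_4=1:  p_4=1·53+21=74,  q_4=1·5+2=7
a_5=1:  p_5=1·74+53=127,  q_5=1·7+5=12
→ (127, 12).  Check: 127²=16129, 112·12²=16128, difference 1.

127 12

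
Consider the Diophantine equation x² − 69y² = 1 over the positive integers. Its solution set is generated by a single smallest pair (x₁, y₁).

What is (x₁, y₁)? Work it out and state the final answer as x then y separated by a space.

d=69: √d = [8; 3,3,1,4,1,3,3,16] (ℓ=8, even), read p_7/q_7
i=0: a=8 ⇒ p=8, q=1
…
i=6: a=3 ⇒ p=2384, q=287
i=7: a=3 ⇒ p=7775, q=936
(x₁, y₁) = (7775, 936);  7775² − 69·936² = 1 ✓

7775 936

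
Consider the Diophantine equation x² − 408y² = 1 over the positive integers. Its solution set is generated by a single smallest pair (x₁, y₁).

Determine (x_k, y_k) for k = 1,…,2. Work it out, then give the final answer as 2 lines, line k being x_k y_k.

√408 → a₀=20, period (5,40); ℓ=2 even so k=1
a_0=20:  p_0=20·1+0=20,  q_0=20·0+1=1
a_1=5:  p_1=5·20+1=101,  q_1=5·1+0=5
fundamental: x₁=101, y₁=5  (since 10201 − 408·25 = 1)
k=2:  x_2 = 101·101+408·5·5 = 20401,  y_2 = 101·5+5·101 = 1010

101 5
20401 1010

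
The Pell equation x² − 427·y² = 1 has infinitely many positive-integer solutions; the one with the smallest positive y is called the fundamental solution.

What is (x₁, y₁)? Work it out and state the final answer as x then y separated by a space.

d=427: √d = [20; 1,1,1,40] (ℓ=4, even), read p_3/q_3
k=0  a_k=20  p_k/q_k = 20/1
…
k=2  a_k=1  p_k/q_k = 41/2
k=3  a_k=1  p_k/q_k = 62/3
fundamental: x₁=62, y₁=3  (since 3844 − 427·9 = 1)

62 3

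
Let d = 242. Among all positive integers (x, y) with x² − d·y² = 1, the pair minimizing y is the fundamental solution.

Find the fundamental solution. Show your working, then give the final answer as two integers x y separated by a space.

√242 → a₀=15, period (1,1,3,1,14,1,3,1,1,30); ℓ=10 even so k=9
k=0  a_k=15  p_k/q_k = 15/1
…
k=2  a_k=1  p_k/q_k = 31/2
k=3  a_k=3  p_k/q_k = 109/7
k=4  a_k=1  p_k/q_k = 140/9
…
k=6  a_k=1  p_k/q_k = 2209/142
…
k=8  a_k=1  p_k/q_k = 10905/701
k=9  a_k=1  p_k/q_k = 19601/1260
(x₁, y₁) = (19601, 1260);  19601² − 242·1260² = 1 ✓

19601 1260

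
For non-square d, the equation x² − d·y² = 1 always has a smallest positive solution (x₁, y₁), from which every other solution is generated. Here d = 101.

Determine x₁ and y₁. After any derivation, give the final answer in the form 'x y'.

[10; 20] for √101; ℓ=1 ⇒ convergent index 1
i=0: a=10 ⇒ p=10, q=1
i=1: a=20 ⇒ p=201, q=20
(x₁, y₁) = (201, 20);  201² − 101·20² = 1 ✓

201 20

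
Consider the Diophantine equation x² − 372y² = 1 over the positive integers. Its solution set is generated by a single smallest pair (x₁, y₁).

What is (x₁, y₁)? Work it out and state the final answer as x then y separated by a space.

d=372: √d = [19; 3,2,12,2,3,38] (ℓ=6, even), read p_5/q_5
step 0: (19, 1)  from 19·(1,0) + (0,1)
…
step 2: (135, 7)  from 2·(58,3) + (19,1)
step 3: (1678, 87)  from 12·(135,7) + (58,3)
step 4: (3491, 181)  from 2·(1678,87) + (135,7)
step 5: (12151, 630)  from 3·(3491,181) + (1678,87)
→ (12151, 630).  Check: 12151²=147646801, 372·630²=147646800, difference 1.

12151 630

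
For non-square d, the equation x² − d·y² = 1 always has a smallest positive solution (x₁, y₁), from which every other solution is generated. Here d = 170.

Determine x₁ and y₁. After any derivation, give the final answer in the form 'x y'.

√170 = [13; 26, …], period ℓ=1 (odd) → k=1
k=0  a_k=13  p_k/q_k = 13/1
k=1  a_k=26  p_k/q_k = 339/26
→ (339, 26).  Check: 339²=114921, 170·26²=114920, difference 1.

339 26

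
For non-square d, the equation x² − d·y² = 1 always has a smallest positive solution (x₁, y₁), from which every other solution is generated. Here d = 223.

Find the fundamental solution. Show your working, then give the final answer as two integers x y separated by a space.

√223 → a₀=14, period (1,13,1,28); ℓ=4 even so k=3
a_0=14:  p_0=14·1+0=14,  q_0=14·0+1=1
…
a_2=13:  p_2=13·15+14=209,  q_2=13·1+1=14
a_3=1:  p_3=1·209+15=224,  q_3=1·14+1=15
fundamental: x₁=224, y₁=15  (since 50176 − 223·225 = 1)

224 15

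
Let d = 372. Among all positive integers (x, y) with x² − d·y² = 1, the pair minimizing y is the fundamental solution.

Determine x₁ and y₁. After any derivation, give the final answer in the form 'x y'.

12151 630

[19; 3,2,12,2,3,38] for √372; ℓ=6 ⇒ convergent index 5
a_0=19:  p_0=19·1+0=19,  q_0=19·0+1=1
a_1=3:  p_1=3·19+1=58,  q_1=3·1+0=3
…
a_3=12:  p_3=12·135+58=1678,  q_3=12·7+3=87
a_4=2:  p_4=2·1678+135=3491,  q_4=2·87+7=181
a_5=3:  p_5=3·3491+1678=12151,  q_5=3·181+87=630
→ (12151, 630).  Check: 12151²=147646801, 372·630²=147646800, difference 1.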